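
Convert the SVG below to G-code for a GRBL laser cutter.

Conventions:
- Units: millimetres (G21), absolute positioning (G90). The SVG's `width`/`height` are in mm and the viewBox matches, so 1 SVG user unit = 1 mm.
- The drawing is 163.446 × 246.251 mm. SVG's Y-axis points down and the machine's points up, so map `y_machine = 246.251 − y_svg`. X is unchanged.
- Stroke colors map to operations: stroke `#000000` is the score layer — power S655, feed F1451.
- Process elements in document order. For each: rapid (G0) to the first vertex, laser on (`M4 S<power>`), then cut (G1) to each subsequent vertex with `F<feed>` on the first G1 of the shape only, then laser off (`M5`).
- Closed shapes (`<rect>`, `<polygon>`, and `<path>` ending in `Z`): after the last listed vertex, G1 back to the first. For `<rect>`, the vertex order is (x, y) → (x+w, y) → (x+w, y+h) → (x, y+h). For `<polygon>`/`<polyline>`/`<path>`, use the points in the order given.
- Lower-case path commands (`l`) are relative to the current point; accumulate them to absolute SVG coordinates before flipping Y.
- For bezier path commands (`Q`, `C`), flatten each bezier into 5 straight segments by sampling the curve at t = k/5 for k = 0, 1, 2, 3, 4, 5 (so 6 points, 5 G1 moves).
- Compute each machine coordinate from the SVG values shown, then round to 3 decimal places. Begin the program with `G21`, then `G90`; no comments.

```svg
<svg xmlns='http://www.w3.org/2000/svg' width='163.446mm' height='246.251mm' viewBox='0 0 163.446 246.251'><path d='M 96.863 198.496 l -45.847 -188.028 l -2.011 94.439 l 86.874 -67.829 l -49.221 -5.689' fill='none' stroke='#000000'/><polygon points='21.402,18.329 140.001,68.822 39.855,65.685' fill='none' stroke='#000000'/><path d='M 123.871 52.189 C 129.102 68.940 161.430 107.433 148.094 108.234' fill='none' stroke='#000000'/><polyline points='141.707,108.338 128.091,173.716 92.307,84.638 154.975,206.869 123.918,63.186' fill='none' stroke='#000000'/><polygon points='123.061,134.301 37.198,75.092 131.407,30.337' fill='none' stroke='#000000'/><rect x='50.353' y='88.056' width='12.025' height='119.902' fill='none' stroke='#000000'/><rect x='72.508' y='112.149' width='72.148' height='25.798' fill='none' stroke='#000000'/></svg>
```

G21
G90
G0 X96.863 Y47.755
M4 S655
G1 X51.016 Y235.783 F1451
G1 X49.005 Y141.344
G1 X135.879 Y209.173
G1 X86.658 Y214.862
M5
G0 X21.402 Y227.922
M4 S655
G1 X140.001 Y177.429 F1451
G1 X39.855 Y180.566
G1 X21.402 Y227.922
M5
G0 X123.871 Y194.062
M4 S655
G1 X129.679 Y181.878 F1451
G1 X138.498 Y167.328
G1 X146.835 Y153.267
G1 X151.198 Y142.545
G1 X148.094 Y138.017
M5
G0 X141.707 Y137.913
M4 S655
G1 X128.091 Y72.535 F1451
G1 X92.307 Y161.613
G1 X154.975 Y39.382
G1 X123.918 Y183.065
M5
G0 X123.061 Y111.950
M4 S655
G1 X37.198 Y171.159 F1451
G1 X131.407 Y215.914
G1 X123.061 Y111.950
M5
G0 X50.353 Y158.195
M4 S655
G1 X62.378 Y158.195 F1451
G1 X62.378 Y38.293
G1 X50.353 Y38.293
G1 X50.353 Y158.195
M5
G0 X72.508 Y134.102
M4 S655
G1 X144.656 Y134.102 F1451
G1 X144.656 Y108.304
G1 X72.508 Y108.304
G1 X72.508 Y134.102
M5

Since the viewBox matches the mm dimensions, user units are millimetres directly. The only transform is the Y-flip y_m = 246.251 − y_svg.

Shape 1 is a open polyline drawn with `<path>`. Its stroke #000000 means score at S655, F1451. After flipping Y the toolpath is (96.863,47.755) → (51.016,235.783) → (49.005,141.344) → (135.879,209.173) → (86.658,214.862).

Shape 2 is a closed polygon drawn with `<polygon>`. Its stroke #000000 means score at S655, F1451. After flipping Y the toolpath is (21.402,227.922) → (140.001,177.429) → (39.855,180.566) → (21.402,227.922), returning to the start.

Shape 3 is a cubic bezier drawn with `<path>`. Its stroke #000000 means score at S655, F1451. After flipping Y the toolpath is (123.871,194.062) → (129.679,181.878) → (138.498,167.328) → (146.835,153.267) → (151.198,142.545) → (148.094,138.017).

Shape 4 is a open polyline drawn with `<polyline>`. Its stroke #000000 means score at S655, F1451. After flipping Y the toolpath is (141.707,137.913) → (128.091,72.535) → (92.307,161.613) → (154.975,39.382) → (123.918,183.065).

Shape 5 is a regular polygon drawn with `<polygon>`. Its stroke #000000 means score at S655, F1451. After flipping Y the toolpath is (123.061,111.950) → (37.198,171.159) → (131.407,215.914) → (123.061,111.950), returning to the start.

Shape 6 is a rectangle drawn with `<rect>`. Its stroke #000000 means score at S655, F1451. After flipping Y the toolpath is (50.353,158.195) → (62.378,158.195) → (62.378,38.293) → (50.353,38.293) → (50.353,158.195), returning to the start.

Shape 7 is a rectangle drawn with `<rect>`. Its stroke #000000 means score at S655, F1451. After flipping Y the toolpath is (72.508,134.102) → (144.656,134.102) → (144.656,108.304) → (72.508,108.304) → (72.508,134.102), returning to the start.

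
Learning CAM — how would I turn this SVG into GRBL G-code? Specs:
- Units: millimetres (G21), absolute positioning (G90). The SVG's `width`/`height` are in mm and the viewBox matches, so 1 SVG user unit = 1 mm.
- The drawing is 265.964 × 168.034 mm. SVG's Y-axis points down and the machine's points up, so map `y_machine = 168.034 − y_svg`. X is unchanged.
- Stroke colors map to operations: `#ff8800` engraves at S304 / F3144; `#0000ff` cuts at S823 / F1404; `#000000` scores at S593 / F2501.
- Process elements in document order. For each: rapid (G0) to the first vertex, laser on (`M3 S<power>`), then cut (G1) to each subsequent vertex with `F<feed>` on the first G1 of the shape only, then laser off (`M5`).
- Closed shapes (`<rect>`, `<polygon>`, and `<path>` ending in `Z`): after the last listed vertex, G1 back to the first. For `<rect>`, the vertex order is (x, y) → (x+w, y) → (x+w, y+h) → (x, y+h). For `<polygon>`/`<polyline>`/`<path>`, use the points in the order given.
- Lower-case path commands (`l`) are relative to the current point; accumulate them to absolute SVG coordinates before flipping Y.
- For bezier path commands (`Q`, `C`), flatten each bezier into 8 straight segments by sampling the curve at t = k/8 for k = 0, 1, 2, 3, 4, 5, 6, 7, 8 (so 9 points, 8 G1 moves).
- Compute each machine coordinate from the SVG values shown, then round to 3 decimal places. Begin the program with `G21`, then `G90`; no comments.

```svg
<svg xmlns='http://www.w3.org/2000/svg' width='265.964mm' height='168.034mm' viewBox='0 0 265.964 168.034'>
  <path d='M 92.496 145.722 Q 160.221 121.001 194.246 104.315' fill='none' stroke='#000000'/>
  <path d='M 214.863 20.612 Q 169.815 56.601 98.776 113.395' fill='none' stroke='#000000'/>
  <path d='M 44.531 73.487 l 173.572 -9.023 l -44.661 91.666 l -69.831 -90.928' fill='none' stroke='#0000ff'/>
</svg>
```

1 u = 1 mm; y_m = 168.034 − y.

[1] `<path>` quadratic bezier, #000000→score S593 F2501: (92.496,22.312) → (108.901,28.367) → (124.252,34.170) → (138.551,39.723) → (151.796,45.024) → (163.988,50.075) → (175.127,54.874) → (185.213,59.422) → (194.246,63.719)

[2] `<path>` quadratic bezier, #000000→score S593 F2501: (214.863,147.422) → (203.195,138.100) → (190.715,128.127) → (177.422,117.505) → (163.317,106.232) → (148.400,94.309) → (132.671,81.736) → (116.130,68.512) → (98.776,54.639)

[3] `<path>` open polyline, #0000ff→cut S823 F1404: (44.531,94.547) → (218.103,103.570) → (173.442,11.904) → (103.611,102.832)

G21
G90
G0 X92.496 Y22.312
M3 S593
G1 X108.901 Y28.367 F2501
G1 X124.252 Y34.170
G1 X138.551 Y39.723
G1 X151.796 Y45.024
G1 X163.988 Y50.075
G1 X175.127 Y54.874
G1 X185.213 Y59.422
G1 X194.246 Y63.719
M5
G0 X214.863 Y147.422
M3 S593
G1 X203.195 Y138.100 F2501
G1 X190.715 Y128.127
G1 X177.422 Y117.505
G1 X163.317 Y106.232
G1 X148.400 Y94.309
G1 X132.671 Y81.736
G1 X116.130 Y68.512
G1 X98.776 Y54.639
M5
G0 X44.531 Y94.547
M3 S823
G1 X218.103 Y103.570 F1404
G1 X173.442 Y11.904
G1 X103.611 Y102.832
M5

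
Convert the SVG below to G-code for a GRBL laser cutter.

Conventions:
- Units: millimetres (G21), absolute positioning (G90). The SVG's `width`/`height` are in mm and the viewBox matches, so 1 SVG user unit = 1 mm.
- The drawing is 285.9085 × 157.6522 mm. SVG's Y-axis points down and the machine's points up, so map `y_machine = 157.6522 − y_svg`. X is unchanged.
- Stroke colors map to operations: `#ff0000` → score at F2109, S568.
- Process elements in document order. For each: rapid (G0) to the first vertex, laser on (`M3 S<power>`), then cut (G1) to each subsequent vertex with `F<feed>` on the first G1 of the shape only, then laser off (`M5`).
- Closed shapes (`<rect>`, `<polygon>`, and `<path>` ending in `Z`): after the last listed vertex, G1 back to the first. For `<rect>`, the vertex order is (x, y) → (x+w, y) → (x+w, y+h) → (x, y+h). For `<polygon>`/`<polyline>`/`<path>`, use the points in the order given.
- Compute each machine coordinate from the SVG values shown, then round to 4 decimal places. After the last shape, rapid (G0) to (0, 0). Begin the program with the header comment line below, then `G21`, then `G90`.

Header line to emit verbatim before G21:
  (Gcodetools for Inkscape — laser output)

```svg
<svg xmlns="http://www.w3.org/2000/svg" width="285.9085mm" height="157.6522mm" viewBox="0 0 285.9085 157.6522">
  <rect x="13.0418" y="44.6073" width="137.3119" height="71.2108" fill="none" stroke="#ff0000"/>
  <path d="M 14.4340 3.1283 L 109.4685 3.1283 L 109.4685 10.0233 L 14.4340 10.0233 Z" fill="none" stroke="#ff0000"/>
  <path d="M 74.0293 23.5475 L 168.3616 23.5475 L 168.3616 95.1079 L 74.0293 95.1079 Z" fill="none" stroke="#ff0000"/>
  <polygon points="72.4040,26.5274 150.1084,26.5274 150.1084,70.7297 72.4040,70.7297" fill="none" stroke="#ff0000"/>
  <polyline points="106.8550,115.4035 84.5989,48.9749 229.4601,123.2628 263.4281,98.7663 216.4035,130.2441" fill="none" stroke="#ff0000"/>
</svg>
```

1 u = 1 mm; y_m = 157.6522 − y.

[1] `<rect>` rectangle, #ff0000→score S568 F2109: (13.0418,113.0449) → (150.3537,113.0449) → (150.3537,41.8341) → (13.0418,41.8341) → (13.0418,113.0449) (closed)

[2] `<path>` rectangle, #ff0000→score S568 F2109: (14.4340,154.5239) → (109.4685,154.5239) → (109.4685,147.6289) → (14.4340,147.6289) → (14.4340,154.5239) (closed)

[3] `<path>` rectangle, #ff0000→score S568 F2109: (74.0293,134.1047) → (168.3616,134.1047) → (168.3616,62.5443) → (74.0293,62.5443) → (74.0293,134.1047) (closed)

[4] `<polygon>` rectangle, #ff0000→score S568 F2109: (72.4040,131.1248) → (150.1084,131.1248) → (150.1084,86.9225) → (72.4040,86.9225) → (72.4040,131.1248) (closed)

[5] `<polyline>` open polyline, #ff0000→score S568 F2109: (106.8550,42.2487) → (84.5989,108.6773) → (229.4601,34.3894) → (263.4281,58.8859) → (216.4035,27.4081)

(Gcodetools for Inkscape — laser output)
G21
G90
G0 X13.0418 Y113.0449
M3 S568
G1 X150.3537 Y113.0449 F2109
G1 X150.3537 Y41.8341
G1 X13.0418 Y41.8341
G1 X13.0418 Y113.0449
M5
G0 X14.4340 Y154.5239
M3 S568
G1 X109.4685 Y154.5239 F2109
G1 X109.4685 Y147.6289
G1 X14.4340 Y147.6289
G1 X14.4340 Y154.5239
M5
G0 X74.0293 Y134.1047
M3 S568
G1 X168.3616 Y134.1047 F2109
G1 X168.3616 Y62.5443
G1 X74.0293 Y62.5443
G1 X74.0293 Y134.1047
M5
G0 X72.4040 Y131.1248
M3 S568
G1 X150.1084 Y131.1248 F2109
G1 X150.1084 Y86.9225
G1 X72.4040 Y86.9225
G1 X72.4040 Y131.1248
M5
G0 X106.8550 Y42.2487
M3 S568
G1 X84.5989 Y108.6773 F2109
G1 X229.4601 Y34.3894
G1 X263.4281 Y58.8859
G1 X216.4035 Y27.4081
M5
G0 X0.0000 Y0.0000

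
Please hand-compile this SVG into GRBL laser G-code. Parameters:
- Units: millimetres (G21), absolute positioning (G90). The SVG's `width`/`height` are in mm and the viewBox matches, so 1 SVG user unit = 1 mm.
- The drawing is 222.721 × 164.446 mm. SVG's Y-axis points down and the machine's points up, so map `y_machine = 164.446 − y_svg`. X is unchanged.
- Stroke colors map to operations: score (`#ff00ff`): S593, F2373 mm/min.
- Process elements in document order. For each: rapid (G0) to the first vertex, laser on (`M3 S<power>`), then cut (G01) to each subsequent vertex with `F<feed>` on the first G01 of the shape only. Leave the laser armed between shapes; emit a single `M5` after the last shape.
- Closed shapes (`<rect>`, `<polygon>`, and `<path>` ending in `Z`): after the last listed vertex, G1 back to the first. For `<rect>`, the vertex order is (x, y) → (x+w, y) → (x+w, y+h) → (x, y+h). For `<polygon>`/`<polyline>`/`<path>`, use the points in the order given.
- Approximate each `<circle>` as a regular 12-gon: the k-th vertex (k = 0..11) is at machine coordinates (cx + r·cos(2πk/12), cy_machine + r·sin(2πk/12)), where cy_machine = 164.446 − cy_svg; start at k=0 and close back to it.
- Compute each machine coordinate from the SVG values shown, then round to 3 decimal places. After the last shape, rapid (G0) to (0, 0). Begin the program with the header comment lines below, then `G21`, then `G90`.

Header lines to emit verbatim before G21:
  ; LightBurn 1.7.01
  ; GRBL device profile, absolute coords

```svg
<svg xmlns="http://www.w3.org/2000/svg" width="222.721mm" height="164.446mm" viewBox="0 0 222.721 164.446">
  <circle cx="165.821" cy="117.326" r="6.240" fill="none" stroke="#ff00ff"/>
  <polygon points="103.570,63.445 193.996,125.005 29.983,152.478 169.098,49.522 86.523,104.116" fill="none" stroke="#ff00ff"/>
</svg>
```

viewBox `0 0 222.721 164.446` with mm width/height → 1 unit = 1 mm. Flip: y_m = 164.446 − y_svg.

**Shape 1** — `<circle>` circle, stroke `#ff00ff` → score (S593, F2373). Machine vertices: (172.061,47.120) → (171.225,50.240) → (168.941,52.524) → (165.821,53.360) → (162.701,52.524) → (160.417,50.240) → (159.581,47.120) → (160.417,44.000) → (162.701,41.716) → (165.821,40.880) → (168.941,41.716) → (171.225,44.000) → (172.061,47.120). Closed: final G1 returns to the first vertex.

**Shape 2** — `<polygon>` closed polygon, stroke `#ff00ff` → score (S593, F2373). Machine vertices: (103.570,101.001) → (193.996,39.441) → (29.983,11.968) → (169.098,114.924) → (86.523,60.330) → (103.570,101.001). Closed: final G1 returns to the first vertex.

; LightBurn 1.7.01
; GRBL device profile, absolute coords
G21
G90
G0 X172.061 Y47.120
M3 S593
G01 X171.225 Y50.240 F2373
G01 X168.941 Y52.524
G01 X165.821 Y53.360
G01 X162.701 Y52.524
G01 X160.417 Y50.240
G01 X159.581 Y47.120
G01 X160.417 Y44.000
G01 X162.701 Y41.716
G01 X165.821 Y40.880
G01 X168.941 Y41.716
G01 X171.225 Y44.000
G01 X172.061 Y47.120
G0 X103.570 Y101.001
M3 S593
G01 X193.996 Y39.441 F2373
G01 X29.983 Y11.968
G01 X169.098 Y114.924
G01 X86.523 Y60.330
G01 X103.570 Y101.001
M5
G0 X0.000 Y0.000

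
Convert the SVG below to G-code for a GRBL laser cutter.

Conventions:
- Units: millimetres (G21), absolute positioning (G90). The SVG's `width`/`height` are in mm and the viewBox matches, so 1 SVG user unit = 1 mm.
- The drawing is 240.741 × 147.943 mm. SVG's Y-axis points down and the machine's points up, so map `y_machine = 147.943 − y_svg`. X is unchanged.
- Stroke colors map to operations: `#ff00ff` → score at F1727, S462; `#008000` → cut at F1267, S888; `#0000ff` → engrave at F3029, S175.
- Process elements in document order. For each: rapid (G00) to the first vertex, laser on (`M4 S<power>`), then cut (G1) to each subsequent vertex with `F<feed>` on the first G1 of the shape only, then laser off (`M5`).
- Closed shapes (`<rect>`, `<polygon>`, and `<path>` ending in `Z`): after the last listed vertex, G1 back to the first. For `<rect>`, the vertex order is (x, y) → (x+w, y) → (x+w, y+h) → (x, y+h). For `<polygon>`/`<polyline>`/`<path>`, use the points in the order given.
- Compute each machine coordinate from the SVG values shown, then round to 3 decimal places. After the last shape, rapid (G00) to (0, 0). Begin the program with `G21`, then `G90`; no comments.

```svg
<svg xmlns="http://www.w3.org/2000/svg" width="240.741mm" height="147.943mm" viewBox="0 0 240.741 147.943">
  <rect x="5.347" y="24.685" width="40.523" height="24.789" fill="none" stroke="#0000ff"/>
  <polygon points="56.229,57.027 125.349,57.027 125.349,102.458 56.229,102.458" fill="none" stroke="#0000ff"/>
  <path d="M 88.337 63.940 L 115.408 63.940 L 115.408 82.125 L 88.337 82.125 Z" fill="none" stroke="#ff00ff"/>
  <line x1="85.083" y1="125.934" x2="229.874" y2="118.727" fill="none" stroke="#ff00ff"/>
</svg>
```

1 u = 1 mm; y_m = 147.943 − y.

[1] `<rect>` rectangle, #0000ff→engrave S175 F3029: (5.347,123.258) → (45.870,123.258) → (45.870,98.469) → (5.347,98.469) → (5.347,123.258) (closed)

[2] `<polygon>` rectangle, #0000ff→engrave S175 F3029: (56.229,90.916) → (125.349,90.916) → (125.349,45.485) → (56.229,45.485) → (56.229,90.916) (closed)

[3] `<path>` rectangle, #ff00ff→score S462 F1727: (88.337,84.003) → (115.408,84.003) → (115.408,65.818) → (88.337,65.818) → (88.337,84.003) (closed)

[4] `<line>` line segment, #ff00ff→score S462 F1727: (85.083,22.009) → (229.874,29.216)

G21
G90
G00 X5.347 Y123.258
M4 S175
G1 X45.870 Y123.258 F3029
G1 X45.870 Y98.469
G1 X5.347 Y98.469
G1 X5.347 Y123.258
M5
G00 X56.229 Y90.916
M4 S175
G1 X125.349 Y90.916 F3029
G1 X125.349 Y45.485
G1 X56.229 Y45.485
G1 X56.229 Y90.916
M5
G00 X88.337 Y84.003
M4 S462
G1 X115.408 Y84.003 F1727
G1 X115.408 Y65.818
G1 X88.337 Y65.818
G1 X88.337 Y84.003
M5
G00 X85.083 Y22.009
M4 S462
G1 X229.874 Y29.216 F1727
M5
G00 X0.000 Y0.000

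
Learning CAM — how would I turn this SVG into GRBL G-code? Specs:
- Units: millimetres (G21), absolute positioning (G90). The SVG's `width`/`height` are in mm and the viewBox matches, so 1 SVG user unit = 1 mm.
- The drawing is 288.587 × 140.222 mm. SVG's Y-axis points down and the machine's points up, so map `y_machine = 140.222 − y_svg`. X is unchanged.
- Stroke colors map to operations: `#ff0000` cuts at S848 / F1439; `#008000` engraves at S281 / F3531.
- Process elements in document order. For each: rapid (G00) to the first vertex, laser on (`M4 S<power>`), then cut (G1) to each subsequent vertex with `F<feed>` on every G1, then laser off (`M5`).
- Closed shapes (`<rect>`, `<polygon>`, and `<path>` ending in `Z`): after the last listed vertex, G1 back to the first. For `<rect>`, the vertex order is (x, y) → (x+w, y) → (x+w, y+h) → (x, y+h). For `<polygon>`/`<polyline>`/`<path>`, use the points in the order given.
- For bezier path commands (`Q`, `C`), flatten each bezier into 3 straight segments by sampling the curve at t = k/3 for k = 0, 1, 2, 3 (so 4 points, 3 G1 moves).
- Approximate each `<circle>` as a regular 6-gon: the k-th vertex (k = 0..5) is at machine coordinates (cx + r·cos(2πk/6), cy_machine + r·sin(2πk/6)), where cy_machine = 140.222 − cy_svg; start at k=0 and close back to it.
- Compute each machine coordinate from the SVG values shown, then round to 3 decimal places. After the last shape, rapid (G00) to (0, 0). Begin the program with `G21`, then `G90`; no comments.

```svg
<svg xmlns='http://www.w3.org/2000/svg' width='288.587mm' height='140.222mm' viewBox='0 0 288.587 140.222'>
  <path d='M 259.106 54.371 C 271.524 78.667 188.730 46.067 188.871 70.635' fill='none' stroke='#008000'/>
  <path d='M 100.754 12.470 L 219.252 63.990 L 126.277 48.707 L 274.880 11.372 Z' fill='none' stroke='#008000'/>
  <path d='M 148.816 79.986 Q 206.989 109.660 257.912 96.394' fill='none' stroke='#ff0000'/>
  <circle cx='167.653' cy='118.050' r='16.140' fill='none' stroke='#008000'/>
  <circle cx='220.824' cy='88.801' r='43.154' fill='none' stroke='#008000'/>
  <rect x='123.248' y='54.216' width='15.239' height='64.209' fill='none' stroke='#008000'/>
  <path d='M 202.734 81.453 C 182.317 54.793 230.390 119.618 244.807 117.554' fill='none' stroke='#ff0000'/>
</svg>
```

Since the viewBox matches the mm dimensions, user units are millimetres directly. The only transform is the Y-flip y_m = 140.222 − y_svg.

Shape 1 is a cubic bezier drawn with `<path>`. Its stroke #008000 means engrave at S281, F3531. After flipping Y the toolpath is (259.106,85.851) → (246.385,76.296) → (209.777,79.324) → (188.871,69.587).

Shape 2 is a closed polygon drawn with `<path>`. Its stroke #008000 means engrave at S281, F3531. After flipping Y the toolpath is (100.754,127.752) → (219.252,76.232) → (126.277,91.515) → (274.880,128.850) → (100.754,127.752), returning to the start.

Shape 3 is a quadratic bezier drawn with `<path>`. Its stroke #ff0000 means cut at S848, F1439. After flipping Y the toolpath is (148.816,60.236) → (186.792,45.224) → (223.158,39.755) → (257.912,43.828).

Shape 4 is a circle drawn with `<circle>`. Its stroke #008000 means engrave at S281, F3531. After flipping Y the toolpath is (183.793,22.172) → (175.723,36.150) → (159.583,36.150) → (151.513,22.172) → (159.583,8.194) → (175.723,8.194) → (183.793,22.172), returning to the start.

Shape 5 is a circle drawn with `<circle>`. Its stroke #008000 means engrave at S281, F3531. After flipping Y the toolpath is (263.978,51.421) → (242.401,88.793) → (199.247,88.793) → (177.670,51.421) → (199.247,14.049) → (242.401,14.049) → (263.978,51.421), returning to the start.

Shape 6 is a rectangle drawn with `<rect>`. Its stroke #008000 means engrave at S281, F3531. After flipping Y the toolpath is (123.248,86.006) → (138.487,86.006) → (138.487,21.797) → (123.248,21.797) → (123.248,86.006), returning to the start.

Shape 7 is a cubic bezier drawn with `<path>`. Its stroke #ff0000 means cut at S848, F1439. After flipping Y the toolpath is (202.734,58.769) → (201.364,60.800) → (222.955,37.035) → (244.807,22.668).

G21
G90
G00 X259.106 Y85.851
M4 S281
G1 X246.385 Y76.296 F3531
G1 X209.777 Y79.324 F3531
G1 X188.871 Y69.587 F3531
M5
G00 X100.754 Y127.752
M4 S281
G1 X219.252 Y76.232 F3531
G1 X126.277 Y91.515 F3531
G1 X274.880 Y128.850 F3531
G1 X100.754 Y127.752 F3531
M5
G00 X148.816 Y60.236
M4 S848
G1 X186.792 Y45.224 F1439
G1 X223.158 Y39.755 F1439
G1 X257.912 Y43.828 F1439
M5
G00 X183.793 Y22.172
M4 S281
G1 X175.723 Y36.150 F3531
G1 X159.583 Y36.150 F3531
G1 X151.513 Y22.172 F3531
G1 X159.583 Y8.194 F3531
G1 X175.723 Y8.194 F3531
G1 X183.793 Y22.172 F3531
M5
G00 X263.978 Y51.421
M4 S281
G1 X242.401 Y88.793 F3531
G1 X199.247 Y88.793 F3531
G1 X177.670 Y51.421 F3531
G1 X199.247 Y14.049 F3531
G1 X242.401 Y14.049 F3531
G1 X263.978 Y51.421 F3531
M5
G00 X123.248 Y86.006
M4 S281
G1 X138.487 Y86.006 F3531
G1 X138.487 Y21.797 F3531
G1 X123.248 Y21.797 F3531
G1 X123.248 Y86.006 F3531
M5
G00 X202.734 Y58.769
M4 S848
G1 X201.364 Y60.800 F1439
G1 X222.955 Y37.035 F1439
G1 X244.807 Y22.668 F1439
M5
G00 X0.000 Y0.000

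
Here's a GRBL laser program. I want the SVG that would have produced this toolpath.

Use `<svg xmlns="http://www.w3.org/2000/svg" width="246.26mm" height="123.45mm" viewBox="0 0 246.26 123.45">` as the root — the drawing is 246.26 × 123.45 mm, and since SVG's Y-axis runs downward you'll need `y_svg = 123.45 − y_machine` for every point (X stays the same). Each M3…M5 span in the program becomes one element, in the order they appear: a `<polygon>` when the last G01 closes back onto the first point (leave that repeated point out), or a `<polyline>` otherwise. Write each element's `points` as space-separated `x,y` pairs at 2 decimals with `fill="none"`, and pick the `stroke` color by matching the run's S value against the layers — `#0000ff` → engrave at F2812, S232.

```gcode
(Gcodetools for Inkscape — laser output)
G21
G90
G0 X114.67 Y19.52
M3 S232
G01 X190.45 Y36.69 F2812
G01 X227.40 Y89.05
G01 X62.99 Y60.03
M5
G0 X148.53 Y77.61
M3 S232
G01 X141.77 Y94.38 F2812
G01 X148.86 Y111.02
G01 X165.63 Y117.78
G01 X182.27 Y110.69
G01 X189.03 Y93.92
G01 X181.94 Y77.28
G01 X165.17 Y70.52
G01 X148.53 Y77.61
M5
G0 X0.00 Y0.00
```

<svg xmlns="http://www.w3.org/2000/svg" width="246.26mm" height="123.45mm" viewBox="0 0 246.26 123.45">
  <polyline points="114.67,103.93 190.45,86.76 227.40,34.40 62.99,63.42" fill="none" stroke="#0000ff"/>
  <polygon points="148.53,45.84 141.77,29.07 148.86,12.43 165.63,5.67 182.27,12.76 189.03,29.53 181.94,46.17 165.17,52.93" fill="none" stroke="#0000ff"/>
</svg>

Each laser-on run becomes one SVG element. Flip Y back into SVG space with y_svg = 123.45 − y_machine. Every run uses S232, so all elements get stroke `#0000ff` (engrave).

Run 1: The run is open, so emit a `<polyline>` with points (Y-flipped): 114.67,103.93 190.45,86.76 227.40,34.40 62.99,63.42.

Run 2: The run returns to its start, so emit a `<polygon>` with points (Y-flipped): 148.53,45.84 141.77,29.07 148.86,12.43 165.63,5.67 182.27,12.76 189.03,29.53 181.94,46.17 165.17,52.93.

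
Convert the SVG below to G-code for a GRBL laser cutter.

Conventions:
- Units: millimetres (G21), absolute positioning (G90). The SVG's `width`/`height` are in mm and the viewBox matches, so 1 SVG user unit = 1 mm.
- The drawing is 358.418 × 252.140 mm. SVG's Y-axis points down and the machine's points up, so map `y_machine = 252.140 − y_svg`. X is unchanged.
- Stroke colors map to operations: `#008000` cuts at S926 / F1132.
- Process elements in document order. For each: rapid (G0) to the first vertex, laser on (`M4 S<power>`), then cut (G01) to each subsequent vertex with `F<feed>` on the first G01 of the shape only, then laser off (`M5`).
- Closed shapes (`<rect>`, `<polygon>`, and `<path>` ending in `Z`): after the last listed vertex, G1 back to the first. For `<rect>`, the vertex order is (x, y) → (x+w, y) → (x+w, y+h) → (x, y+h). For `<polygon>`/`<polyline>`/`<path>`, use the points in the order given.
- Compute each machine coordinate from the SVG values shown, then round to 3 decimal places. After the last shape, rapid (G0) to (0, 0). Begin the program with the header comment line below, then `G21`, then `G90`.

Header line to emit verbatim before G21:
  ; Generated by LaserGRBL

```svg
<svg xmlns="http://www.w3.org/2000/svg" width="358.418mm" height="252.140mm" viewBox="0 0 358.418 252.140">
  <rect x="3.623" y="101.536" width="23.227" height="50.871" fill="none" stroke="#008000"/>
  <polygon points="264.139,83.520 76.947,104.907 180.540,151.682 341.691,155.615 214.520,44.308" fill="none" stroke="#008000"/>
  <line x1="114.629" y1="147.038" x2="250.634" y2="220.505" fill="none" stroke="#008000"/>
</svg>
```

; Generated by LaserGRBL
G21
G90
G0 X3.623 Y150.604
M4 S926
G01 X26.850 Y150.604 F1132
G01 X26.850 Y99.733
G01 X3.623 Y99.733
G01 X3.623 Y150.604
M5
G0 X264.139 Y168.620
M4 S926
G01 X76.947 Y147.233 F1132
G01 X180.540 Y100.458
G01 X341.691 Y96.525
G01 X214.520 Y207.832
G01 X264.139 Y168.620
M5
G0 X114.629 Y105.102
M4 S926
G01 X250.634 Y31.635 F1132
M5
G0 X0.000 Y0.000

viewBox `0 0 358.418 252.140` with mm width/height → 1 unit = 1 mm. Flip: y_m = 252.140 − y_svg.

**Shape 1** — `<rect>` rectangle, stroke `#008000` → cut (S926, F1132). Machine vertices: (3.623,150.604) → (26.850,150.604) → (26.850,99.733) → (3.623,99.733) → (3.623,150.604). Closed: final G1 returns to the first vertex.

**Shape 2** — `<polygon>` closed polygon, stroke `#008000` → cut (S926, F1132). Machine vertices: (264.139,168.620) → (76.947,147.233) → (180.540,100.458) → (341.691,96.525) → (214.520,207.832) → (264.139,168.620). Closed: final G1 returns to the first vertex.

**Shape 3** — `<line>` line segment, stroke `#008000` → cut (S926, F1132). Machine vertices: (114.629,105.102) → (250.634,31.635). Open path.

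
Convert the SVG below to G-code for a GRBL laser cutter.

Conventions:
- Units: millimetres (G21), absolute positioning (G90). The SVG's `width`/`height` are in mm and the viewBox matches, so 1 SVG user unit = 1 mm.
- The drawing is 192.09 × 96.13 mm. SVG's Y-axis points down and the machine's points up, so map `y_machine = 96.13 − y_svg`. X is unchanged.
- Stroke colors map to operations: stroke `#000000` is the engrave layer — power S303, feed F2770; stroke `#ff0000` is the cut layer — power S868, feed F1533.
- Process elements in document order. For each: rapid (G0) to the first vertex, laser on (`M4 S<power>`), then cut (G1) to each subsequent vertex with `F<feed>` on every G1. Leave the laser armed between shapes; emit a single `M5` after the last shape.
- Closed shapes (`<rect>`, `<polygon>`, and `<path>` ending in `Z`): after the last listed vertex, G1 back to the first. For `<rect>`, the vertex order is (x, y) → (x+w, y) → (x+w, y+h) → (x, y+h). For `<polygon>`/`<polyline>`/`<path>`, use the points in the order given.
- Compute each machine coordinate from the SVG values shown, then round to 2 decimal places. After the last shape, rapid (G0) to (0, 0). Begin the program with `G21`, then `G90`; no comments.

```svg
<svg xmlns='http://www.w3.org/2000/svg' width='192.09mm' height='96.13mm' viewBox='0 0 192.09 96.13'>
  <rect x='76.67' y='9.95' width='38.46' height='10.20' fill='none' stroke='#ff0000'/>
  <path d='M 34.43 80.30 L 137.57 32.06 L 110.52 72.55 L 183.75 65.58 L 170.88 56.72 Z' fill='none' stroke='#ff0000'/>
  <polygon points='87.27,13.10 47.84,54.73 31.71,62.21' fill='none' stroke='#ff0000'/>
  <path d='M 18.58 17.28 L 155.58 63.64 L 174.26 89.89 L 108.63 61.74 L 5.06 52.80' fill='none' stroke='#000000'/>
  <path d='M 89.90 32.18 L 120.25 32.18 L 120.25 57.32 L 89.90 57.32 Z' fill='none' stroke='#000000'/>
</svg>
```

viewBox `0 0 192.09 96.13` with mm width/height → 1 unit = 1 mm. Flip: y_m = 96.13 − y_svg.

**Shape 1** — `<rect>` rectangle, stroke `#ff0000` → cut (S868, F1533). Machine vertices: (76.67,86.18) → (115.13,86.18) → (115.13,75.98) → (76.67,75.98) → (76.67,86.18). Closed: final G1 returns to the first vertex.

**Shape 2** — `<path>` closed polygon, stroke `#ff0000` → cut (S868, F1533). Machine vertices: (34.43,15.83) → (137.57,64.07) → (110.52,23.58) → (183.75,30.55) → (170.88,39.41) → (34.43,15.83). Closed: final G1 returns to the first vertex.

**Shape 3** — `<polygon>` closed polygon, stroke `#ff0000` → cut (S868, F1533). Machine vertices: (87.27,83.03) → (47.84,41.40) → (31.71,33.92) → (87.27,83.03). Closed: final G1 returns to the first vertex.

**Shape 4** — `<path>` open polyline, stroke `#000000` → engrave (S303, F2770). Machine vertices: (18.58,78.85) → (155.58,32.49) → (174.26,6.24) → (108.63,34.39) → (5.06,43.33). Open path.

**Shape 5** — `<path>` rectangle, stroke `#000000` → engrave (S303, F2770). Machine vertices: (89.90,63.95) → (120.25,63.95) → (120.25,38.81) → (89.90,38.81) → (89.90,63.95). Closed: final G1 returns to the first vertex.

G21
G90
G0 X76.67 Y86.18
M4 S868
G1 X115.13 Y86.18 F1533
G1 X115.13 Y75.98 F1533
G1 X76.67 Y75.98 F1533
G1 X76.67 Y86.18 F1533
G0 X34.43 Y15.83
M4 S868
G1 X137.57 Y64.07 F1533
G1 X110.52 Y23.58 F1533
G1 X183.75 Y30.55 F1533
G1 X170.88 Y39.41 F1533
G1 X34.43 Y15.83 F1533
G0 X87.27 Y83.03
M4 S868
G1 X47.84 Y41.40 F1533
G1 X31.71 Y33.92 F1533
G1 X87.27 Y83.03 F1533
G0 X18.58 Y78.85
M4 S303
G1 X155.58 Y32.49 F2770
G1 X174.26 Y6.24 F2770
G1 X108.63 Y34.39 F2770
G1 X5.06 Y43.33 F2770
G0 X89.90 Y63.95
M4 S303
G1 X120.25 Y63.95 F2770
G1 X120.25 Y38.81 F2770
G1 X89.90 Y38.81 F2770
G1 X89.90 Y63.95 F2770
M5
G0 X0.00 Y0.00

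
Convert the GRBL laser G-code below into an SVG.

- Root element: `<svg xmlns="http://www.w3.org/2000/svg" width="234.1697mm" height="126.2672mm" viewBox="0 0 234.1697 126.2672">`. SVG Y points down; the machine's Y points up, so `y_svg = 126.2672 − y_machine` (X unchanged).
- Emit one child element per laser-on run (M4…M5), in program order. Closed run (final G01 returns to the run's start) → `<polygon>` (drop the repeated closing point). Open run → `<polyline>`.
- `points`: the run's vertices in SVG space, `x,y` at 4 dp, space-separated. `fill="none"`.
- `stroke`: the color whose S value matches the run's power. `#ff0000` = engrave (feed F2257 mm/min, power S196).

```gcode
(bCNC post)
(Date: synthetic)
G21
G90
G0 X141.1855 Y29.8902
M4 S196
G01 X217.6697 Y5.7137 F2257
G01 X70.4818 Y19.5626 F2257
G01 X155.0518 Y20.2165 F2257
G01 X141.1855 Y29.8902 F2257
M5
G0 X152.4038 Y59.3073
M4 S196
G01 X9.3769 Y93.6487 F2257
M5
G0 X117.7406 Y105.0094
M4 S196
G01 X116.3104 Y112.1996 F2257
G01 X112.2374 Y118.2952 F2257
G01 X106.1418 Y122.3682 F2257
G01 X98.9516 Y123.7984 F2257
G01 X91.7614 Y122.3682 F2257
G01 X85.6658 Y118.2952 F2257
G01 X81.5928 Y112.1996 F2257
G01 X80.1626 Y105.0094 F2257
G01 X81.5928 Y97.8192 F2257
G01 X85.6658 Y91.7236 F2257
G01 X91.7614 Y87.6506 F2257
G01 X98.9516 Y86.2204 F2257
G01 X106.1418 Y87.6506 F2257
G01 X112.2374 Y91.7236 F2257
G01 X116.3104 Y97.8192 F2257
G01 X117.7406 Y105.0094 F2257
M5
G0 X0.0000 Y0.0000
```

Each laser-on run becomes one SVG element. Flip Y back into SVG space with y_svg = 126.2672 − y_machine. Every run uses S196, so all elements get stroke `#ff0000` (engrave).

Run 1: The run returns to its start, so emit a `<polygon>` with points (Y-flipped): 141.1855,96.3770 217.6697,120.5535 70.4818,106.7046 155.0518,106.0507.

Run 2: The run is open, so emit a `<polyline>` with points (Y-flipped): 152.4038,66.9599 9.3769,32.6185.

Run 3: The run returns to its start, so emit a `<polygon>` with points (Y-flipped): 117.7406,21.2578 116.3104,14.0676 112.2374,7.9720 106.1418,3.8990 98.9516,2.4688 91.7614,3.8990 85.6658,7.9720 81.5928,14.0676 80.1626,21.2578 81.5928,28.4480 85.6658,34.5436 91.7614,38.6166 98.9516,40.0468 106.1418,38.6166 112.2374,34.5436 116.3104,28.4480.

<svg xmlns="http://www.w3.org/2000/svg" width="234.1697mm" height="126.2672mm" viewBox="0 0 234.1697 126.2672">
  <polygon points="141.1855,96.3770 217.6697,120.5535 70.4818,106.7046 155.0518,106.0507" fill="none" stroke="#ff0000"/>
  <polyline points="152.4038,66.9599 9.3769,32.6185" fill="none" stroke="#ff0000"/>
  <polygon points="117.7406,21.2578 116.3104,14.0676 112.2374,7.9720 106.1418,3.8990 98.9516,2.4688 91.7614,3.8990 85.6658,7.9720 81.5928,14.0676 80.1626,21.2578 81.5928,28.4480 85.6658,34.5436 91.7614,38.6166 98.9516,40.0468 106.1418,38.6166 112.2374,34.5436 116.3104,28.4480" fill="none" stroke="#ff0000"/>
</svg>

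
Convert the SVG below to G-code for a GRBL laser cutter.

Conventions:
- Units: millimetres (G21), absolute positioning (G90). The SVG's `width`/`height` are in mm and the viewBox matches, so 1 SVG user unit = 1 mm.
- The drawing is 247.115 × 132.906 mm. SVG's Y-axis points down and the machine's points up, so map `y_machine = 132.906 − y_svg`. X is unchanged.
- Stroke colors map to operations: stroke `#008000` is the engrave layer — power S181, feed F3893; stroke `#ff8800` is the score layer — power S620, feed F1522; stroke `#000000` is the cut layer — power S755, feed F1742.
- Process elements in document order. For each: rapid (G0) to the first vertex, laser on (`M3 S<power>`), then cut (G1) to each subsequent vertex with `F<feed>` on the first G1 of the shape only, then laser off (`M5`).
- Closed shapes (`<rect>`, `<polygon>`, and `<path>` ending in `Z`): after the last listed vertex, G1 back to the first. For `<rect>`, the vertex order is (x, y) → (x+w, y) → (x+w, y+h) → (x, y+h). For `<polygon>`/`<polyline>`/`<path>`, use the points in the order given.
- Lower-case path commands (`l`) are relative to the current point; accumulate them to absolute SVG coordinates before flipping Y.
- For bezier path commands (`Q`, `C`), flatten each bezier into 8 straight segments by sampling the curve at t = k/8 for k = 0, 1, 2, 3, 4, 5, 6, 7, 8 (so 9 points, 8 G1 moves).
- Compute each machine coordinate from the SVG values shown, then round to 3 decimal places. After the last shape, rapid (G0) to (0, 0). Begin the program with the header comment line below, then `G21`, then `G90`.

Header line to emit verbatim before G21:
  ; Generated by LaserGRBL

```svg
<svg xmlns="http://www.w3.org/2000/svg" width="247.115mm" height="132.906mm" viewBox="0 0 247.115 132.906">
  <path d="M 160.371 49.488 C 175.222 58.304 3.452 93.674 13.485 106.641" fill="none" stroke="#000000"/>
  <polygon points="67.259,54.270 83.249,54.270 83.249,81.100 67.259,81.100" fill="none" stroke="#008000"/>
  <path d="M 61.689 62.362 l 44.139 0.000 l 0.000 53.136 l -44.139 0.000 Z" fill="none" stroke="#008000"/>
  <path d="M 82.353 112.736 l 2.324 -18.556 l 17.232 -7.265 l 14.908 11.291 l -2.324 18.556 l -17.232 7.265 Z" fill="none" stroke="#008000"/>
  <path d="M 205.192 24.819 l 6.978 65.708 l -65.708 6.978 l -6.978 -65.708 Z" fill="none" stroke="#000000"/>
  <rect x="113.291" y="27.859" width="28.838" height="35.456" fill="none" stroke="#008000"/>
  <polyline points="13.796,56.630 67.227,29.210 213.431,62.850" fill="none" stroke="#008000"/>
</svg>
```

; Generated by LaserGRBL
G21
G90
G0 X160.371 Y83.418
M3 S755
G1 X157.912 Y78.963 F1742
G1 X142.274 Y72.592
G1 X117.776 Y64.879
G1 X88.735 Y56.398
G1 X59.467 Y47.722
G1 X34.292 Y39.426
G1 X17.525 Y32.082
G1 X13.485 Y26.265
M5
G0 X67.259 Y78.636
M3 S181
G1 X83.249 Y78.636 F3893
G1 X83.249 Y51.806
G1 X67.259 Y51.806
G1 X67.259 Y78.636
M5
G0 X61.689 Y70.544
M3 S181
G1 X105.828 Y70.544 F3893
G1 X105.828 Y17.408
G1 X61.689 Y17.408
G1 X61.689 Y70.544
M5
G0 X82.353 Y20.170
M3 S181
G1 X84.677 Y38.726 F3893
G1 X101.909 Y45.991
G1 X116.817 Y34.700
G1 X114.493 Y16.144
G1 X97.261 Y8.879
G1 X82.353 Y20.170
M5
G0 X205.192 Y108.087
M3 S755
G1 X212.170 Y42.379 F1742
G1 X146.462 Y35.401
G1 X139.484 Y101.109
G1 X205.192 Y108.087
M5
G0 X113.291 Y105.047
M3 S181
G1 X142.129 Y105.047 F3893
G1 X142.129 Y69.591
G1 X113.291 Y69.591
G1 X113.291 Y105.047
M5
G0 X13.796 Y76.276
M3 S181
G1 X67.227 Y103.696 F3893
G1 X213.431 Y70.056
M5
G0 X0.000 Y0.000

1 u = 1 mm; y_m = 132.906 − y.

[1] `<path>` cubic bezier, #000000→cut S755 F1742: (160.371,83.418) → (157.912,78.963) → (142.274,72.592) → (117.776,64.879) → (88.735,56.398) → (59.467,47.722) → (34.292,39.426) → (17.525,32.082) → (13.485,26.265)

[2] `<polygon>` rectangle, #008000→engrave S181 F3893: (67.259,78.636) → (83.249,78.636) → (83.249,51.806) → (67.259,51.806) → (67.259,78.636) (closed)

[3] `<path>` rectangle, #008000→engrave S181 F3893: (61.689,70.544) → (105.828,70.544) → (105.828,17.408) → (61.689,17.408) → (61.689,70.544) (closed)

[4] `<path>` regular polygon, #008000→engrave S181 F3893: (82.353,20.170) → (84.677,38.726) → (101.909,45.991) → (116.817,34.700) → (114.493,16.144) → (97.261,8.879) → (82.353,20.170) (closed)

[5] `<path>` regular polygon, #000000→cut S755 F1742: (205.192,108.087) → (212.170,42.379) → (146.462,35.401) → (139.484,101.109) → (205.192,108.087) (closed)

[6] `<rect>` rectangle, #008000→engrave S181 F3893: (113.291,105.047) → (142.129,105.047) → (142.129,69.591) → (113.291,69.591) → (113.291,105.047) (closed)

[7] `<polyline>` open polyline, #008000→engrave S181 F3893: (13.796,76.276) → (67.227,103.696) → (213.431,70.056)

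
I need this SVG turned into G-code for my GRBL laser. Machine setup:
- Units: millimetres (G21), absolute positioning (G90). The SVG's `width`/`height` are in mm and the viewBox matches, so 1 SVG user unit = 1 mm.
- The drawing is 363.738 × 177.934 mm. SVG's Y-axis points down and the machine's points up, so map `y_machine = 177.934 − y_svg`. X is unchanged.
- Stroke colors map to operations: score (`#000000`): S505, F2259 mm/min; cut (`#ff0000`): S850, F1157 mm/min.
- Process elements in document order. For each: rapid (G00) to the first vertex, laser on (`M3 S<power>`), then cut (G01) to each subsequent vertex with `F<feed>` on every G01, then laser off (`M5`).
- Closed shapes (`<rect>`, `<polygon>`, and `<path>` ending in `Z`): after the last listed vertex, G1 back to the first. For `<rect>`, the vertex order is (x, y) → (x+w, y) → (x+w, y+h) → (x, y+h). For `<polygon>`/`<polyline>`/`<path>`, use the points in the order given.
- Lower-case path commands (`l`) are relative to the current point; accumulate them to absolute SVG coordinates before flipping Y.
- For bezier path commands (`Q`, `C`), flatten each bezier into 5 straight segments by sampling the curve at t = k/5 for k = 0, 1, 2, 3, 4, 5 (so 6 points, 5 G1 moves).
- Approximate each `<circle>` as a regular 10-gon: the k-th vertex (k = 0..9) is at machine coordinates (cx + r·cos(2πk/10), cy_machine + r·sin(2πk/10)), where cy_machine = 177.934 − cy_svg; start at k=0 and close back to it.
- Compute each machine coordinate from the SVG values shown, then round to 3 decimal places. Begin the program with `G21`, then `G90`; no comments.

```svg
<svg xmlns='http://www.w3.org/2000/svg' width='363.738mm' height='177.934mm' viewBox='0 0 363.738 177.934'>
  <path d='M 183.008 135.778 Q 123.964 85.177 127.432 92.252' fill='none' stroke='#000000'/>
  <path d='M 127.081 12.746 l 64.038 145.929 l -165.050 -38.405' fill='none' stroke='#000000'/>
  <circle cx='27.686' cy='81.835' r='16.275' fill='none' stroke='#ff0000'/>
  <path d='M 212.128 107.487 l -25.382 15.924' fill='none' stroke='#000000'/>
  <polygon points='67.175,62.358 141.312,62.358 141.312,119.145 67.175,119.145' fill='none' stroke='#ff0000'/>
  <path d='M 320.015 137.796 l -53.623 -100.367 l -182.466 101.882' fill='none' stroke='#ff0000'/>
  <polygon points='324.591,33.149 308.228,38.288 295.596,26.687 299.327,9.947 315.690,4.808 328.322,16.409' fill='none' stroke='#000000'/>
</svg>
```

Since the viewBox matches the mm dimensions, user units are millimetres directly. The only transform is the Y-flip y_m = 177.934 − y_svg.

Shape 1 is a quadratic bezier drawn with `<path>`. Its stroke #000000 means score at S505, F2259. After flipping Y the toolpath is (183.008,42.156) → (161.891,60.089) → (145.775,73.409) → (134.660,82.114) → (128.545,86.205) → (127.432,85.682).

Shape 2 is a open polyline drawn with `<path>`. Its stroke #000000 means score at S505, F2259. After flipping Y the toolpath is (127.081,165.188) → (191.119,19.259) → (26.069,57.664).

Shape 3 is a circle drawn with `<circle>`. Its stroke #ff0000 means cut at S850, F1157. After flipping Y the toolpath is (43.961,96.099) → (40.853,105.665) → (32.715,111.577) → (22.657,111.577) → (14.519,105.665) → (11.411,96.099) → (14.519,86.533) → (22.657,80.621) → (32.715,80.621) → (40.853,86.533) → (43.961,96.099), returning to the start.

Shape 4 is a line segment drawn with `<path>`. Its stroke #000000 means score at S505, F2259. After flipping Y the toolpath is (212.128,70.447) → (186.746,54.523).

Shape 5 is a rectangle drawn with `<polygon>`. Its stroke #ff0000 means cut at S850, F1157. After flipping Y the toolpath is (67.175,115.576) → (141.312,115.576) → (141.312,58.789) → (67.175,58.789) → (67.175,115.576), returning to the start.

Shape 6 is a open polyline drawn with `<path>`. Its stroke #ff0000 means cut at S850, F1157. After flipping Y the toolpath is (320.015,40.138) → (266.392,140.505) → (83.926,38.623).

Shape 7 is a regular polygon drawn with `<polygon>`. Its stroke #000000 means score at S505, F2259. After flipping Y the toolpath is (324.591,144.785) → (308.228,139.646) → (295.596,151.247) → (299.327,167.987) → (315.690,173.126) → (328.322,161.525) → (324.591,144.785), returning to the start.

G21
G90
G00 X183.008 Y42.156
M3 S505
G01 X161.891 Y60.089 F2259
G01 X145.775 Y73.409 F2259
G01 X134.660 Y82.114 F2259
G01 X128.545 Y86.205 F2259
G01 X127.432 Y85.682 F2259
M5
G00 X127.081 Y165.188
M3 S505
G01 X191.119 Y19.259 F2259
G01 X26.069 Y57.664 F2259
M5
G00 X43.961 Y96.099
M3 S850
G01 X40.853 Y105.665 F1157
G01 X32.715 Y111.577 F1157
G01 X22.657 Y111.577 F1157
G01 X14.519 Y105.665 F1157
G01 X11.411 Y96.099 F1157
G01 X14.519 Y86.533 F1157
G01 X22.657 Y80.621 F1157
G01 X32.715 Y80.621 F1157
G01 X40.853 Y86.533 F1157
G01 X43.961 Y96.099 F1157
M5
G00 X212.128 Y70.447
M3 S505
G01 X186.746 Y54.523 F2259
M5
G00 X67.175 Y115.576
M3 S850
G01 X141.312 Y115.576 F1157
G01 X141.312 Y58.789 F1157
G01 X67.175 Y58.789 F1157
G01 X67.175 Y115.576 F1157
M5
G00 X320.015 Y40.138
M3 S850
G01 X266.392 Y140.505 F1157
G01 X83.926 Y38.623 F1157
M5
G00 X324.591 Y144.785
M3 S505
G01 X308.228 Y139.646 F2259
G01 X295.596 Y151.247 F2259
G01 X299.327 Y167.987 F2259
G01 X315.690 Y173.126 F2259
G01 X328.322 Y161.525 F2259
G01 X324.591 Y144.785 F2259
M5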